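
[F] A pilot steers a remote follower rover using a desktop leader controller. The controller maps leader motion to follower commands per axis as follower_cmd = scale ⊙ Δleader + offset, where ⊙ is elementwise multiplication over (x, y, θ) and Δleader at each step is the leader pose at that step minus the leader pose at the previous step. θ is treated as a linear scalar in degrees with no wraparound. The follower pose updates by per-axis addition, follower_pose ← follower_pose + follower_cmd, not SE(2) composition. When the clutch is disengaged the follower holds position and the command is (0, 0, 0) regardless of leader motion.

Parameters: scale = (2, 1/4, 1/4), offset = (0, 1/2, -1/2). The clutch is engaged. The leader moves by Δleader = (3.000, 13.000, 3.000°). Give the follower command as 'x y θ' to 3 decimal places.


axis x: 2·3.000 + 0 = 6.000
axis y: 1/4·13.000 + 1/2 = 3.750
axis θ: 1/4·3.000 + -1/2 = 0.250

6.000 3.750 0.250


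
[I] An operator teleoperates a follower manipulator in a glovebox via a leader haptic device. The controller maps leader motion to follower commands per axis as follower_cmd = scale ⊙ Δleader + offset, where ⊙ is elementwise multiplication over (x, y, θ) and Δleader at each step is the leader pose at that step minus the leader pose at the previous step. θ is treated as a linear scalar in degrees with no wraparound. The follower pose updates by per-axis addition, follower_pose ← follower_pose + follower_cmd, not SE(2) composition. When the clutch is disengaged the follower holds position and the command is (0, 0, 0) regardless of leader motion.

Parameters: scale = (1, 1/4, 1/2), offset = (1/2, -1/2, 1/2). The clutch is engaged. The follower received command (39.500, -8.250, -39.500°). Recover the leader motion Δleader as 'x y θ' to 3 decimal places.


39.000 -31.000 -80.000

axis x: (39.500 − 1/2) / (1) = 39.000
axis y: (-8.250 − -1/2) / (1/4) = -31.000
axis θ: (-39.500 − 1/2) / (1/2) = -80.000


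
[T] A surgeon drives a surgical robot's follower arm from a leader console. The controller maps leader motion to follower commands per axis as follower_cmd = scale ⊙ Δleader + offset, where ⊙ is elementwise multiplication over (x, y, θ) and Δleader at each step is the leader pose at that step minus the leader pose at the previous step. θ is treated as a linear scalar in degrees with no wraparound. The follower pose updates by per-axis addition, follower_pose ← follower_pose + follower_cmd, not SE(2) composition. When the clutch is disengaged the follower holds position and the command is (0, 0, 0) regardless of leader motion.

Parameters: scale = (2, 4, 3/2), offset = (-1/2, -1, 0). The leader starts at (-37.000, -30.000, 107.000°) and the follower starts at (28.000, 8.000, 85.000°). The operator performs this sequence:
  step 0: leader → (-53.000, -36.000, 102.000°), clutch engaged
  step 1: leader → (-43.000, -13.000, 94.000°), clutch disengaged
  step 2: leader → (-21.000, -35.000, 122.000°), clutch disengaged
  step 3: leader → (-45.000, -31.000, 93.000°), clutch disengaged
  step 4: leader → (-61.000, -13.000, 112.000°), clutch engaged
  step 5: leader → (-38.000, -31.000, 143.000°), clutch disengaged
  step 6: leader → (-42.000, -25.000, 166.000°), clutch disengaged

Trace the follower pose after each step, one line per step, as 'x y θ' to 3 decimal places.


-4.500 -17.000 77.500
-4.500 -17.000 77.500
-4.500 -17.000 77.500
-4.500 -17.000 77.500
-37.000 54.000 106.000
-37.000 54.000 106.000
-37.000 54.000 106.000

step 0: Δleader=(-16.000, -6.000, -5.000°), engaged; cmd=(-32.500, -25.000, -7.500°) → follower=(-4.500, -17.000, 77.500°)
step 1: Δleader=(10.000, 23.000, -8.000°), disengaged; cmd=(0,0,0) → follower holds at (-4.500, -17.000, 77.500°)
step 2: Δleader=(22.000, -22.000, 28.000°), disengaged; cmd=(0,0,0) → follower holds at (-4.500, -17.000, 77.500°)
step 3: Δleader=(-24.000, 4.000, -29.000°), disengaged; cmd=(0,0,0) → follower holds at (-4.500, -17.000, 77.500°)
step 4: Δleader=(-16.000, 18.000, 19.000°), engaged; cmd=(-32.500, 71.000, 28.500°) → follower=(-37.000, 54.000, 106.000°)
step 5: Δleader=(23.000, -18.000, 31.000°), disengaged; cmd=(0,0,0) → follower holds at (-37.000, 54.000, 106.000°)
step 6: Δleader=(-4.000, 6.000, 23.000°), disengaged; cmd=(0,0,0) → follower holds at (-37.000, 54.000, 106.000°)


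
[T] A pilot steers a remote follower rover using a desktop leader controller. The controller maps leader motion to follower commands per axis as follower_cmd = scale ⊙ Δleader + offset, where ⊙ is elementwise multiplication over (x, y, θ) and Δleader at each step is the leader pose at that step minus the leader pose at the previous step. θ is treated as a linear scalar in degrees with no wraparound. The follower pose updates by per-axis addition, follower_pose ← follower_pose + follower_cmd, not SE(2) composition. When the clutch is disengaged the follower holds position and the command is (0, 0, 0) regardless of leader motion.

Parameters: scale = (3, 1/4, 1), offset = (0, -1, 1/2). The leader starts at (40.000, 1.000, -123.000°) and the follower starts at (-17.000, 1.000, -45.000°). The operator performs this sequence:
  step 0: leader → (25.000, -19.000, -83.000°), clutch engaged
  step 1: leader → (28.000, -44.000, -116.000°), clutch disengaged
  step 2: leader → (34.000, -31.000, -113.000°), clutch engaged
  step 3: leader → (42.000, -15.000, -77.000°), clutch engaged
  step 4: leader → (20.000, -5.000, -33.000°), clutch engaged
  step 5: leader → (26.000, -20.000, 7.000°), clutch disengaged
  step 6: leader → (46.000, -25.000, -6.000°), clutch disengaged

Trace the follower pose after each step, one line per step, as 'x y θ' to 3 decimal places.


step 0: Δleader=(-15.000, -20.000, 40.000°), engaged; cmd=(-45.000, -6.000, 40.500°) → follower=(-62.000, -5.000, -4.500°)
step 1: Δleader=(3.000, -25.000, -33.000°), disengaged; cmd=(0,0,0) → follower holds at (-62.000, -5.000, -4.500°)
step 2: Δleader=(6.000, 13.000, 3.000°), engaged; cmd=(18.000, 2.250, 3.500°) → follower=(-44.000, -2.750, -1.000°)
step 3: Δleader=(8.000, 16.000, 36.000°), engaged; cmd=(24.000, 3.000, 36.500°) → follower=(-20.000, 0.250, 35.500°)
step 4: Δleader=(-22.000, 10.000, 44.000°), engaged; cmd=(-66.000, 1.500, 44.500°) → follower=(-86.000, 1.750, 80.000°)
step 5: Δleader=(6.000, -15.000, 40.000°), disengaged; cmd=(0,0,0) → follower holds at (-86.000, 1.750, 80.000°)
step 6: Δleader=(20.000, -5.000, -13.000°), disengaged; cmd=(0,0,0) → follower holds at (-86.000, 1.750, 80.000°)

-62.000 -5.000 -4.500
-62.000 -5.000 -4.500
-44.000 -2.750 -1.000
-20.000 0.250 35.500
-86.000 1.750 80.000
-86.000 1.750 80.000
-86.000 1.750 80.000


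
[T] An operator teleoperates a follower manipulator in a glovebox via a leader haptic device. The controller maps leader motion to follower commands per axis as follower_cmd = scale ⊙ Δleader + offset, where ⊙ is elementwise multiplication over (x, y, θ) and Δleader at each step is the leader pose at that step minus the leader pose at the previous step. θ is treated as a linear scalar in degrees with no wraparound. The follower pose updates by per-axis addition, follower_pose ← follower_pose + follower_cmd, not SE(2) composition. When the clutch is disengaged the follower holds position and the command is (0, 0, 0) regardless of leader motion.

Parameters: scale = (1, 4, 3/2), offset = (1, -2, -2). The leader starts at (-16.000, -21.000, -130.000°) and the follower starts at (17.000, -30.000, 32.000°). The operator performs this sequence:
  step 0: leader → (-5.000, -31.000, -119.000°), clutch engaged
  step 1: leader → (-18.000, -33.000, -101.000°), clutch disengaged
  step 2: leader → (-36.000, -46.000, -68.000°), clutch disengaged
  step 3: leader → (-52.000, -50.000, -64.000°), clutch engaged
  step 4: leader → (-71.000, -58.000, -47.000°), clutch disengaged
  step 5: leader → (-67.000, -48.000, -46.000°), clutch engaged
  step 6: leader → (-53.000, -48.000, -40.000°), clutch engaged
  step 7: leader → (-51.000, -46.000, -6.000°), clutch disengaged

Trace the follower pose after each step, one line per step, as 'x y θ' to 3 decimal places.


step 0: Δleader=(11.000, -10.000, 11.000°), engaged; cmd=(12.000, -42.000, 14.500°) → follower=(29.000, -72.000, 46.500°)
step 1: Δleader=(-13.000, -2.000, 18.000°), disengaged; cmd=(0,0,0) → follower holds at (29.000, -72.000, 46.500°)
step 2: Δleader=(-18.000, -13.000, 33.000°), disengaged; cmd=(0,0,0) → follower holds at (29.000, -72.000, 46.500°)
step 3: Δleader=(-16.000, -4.000, 4.000°), engaged; cmd=(-15.000, -18.000, 4.000°) → follower=(14.000, -90.000, 50.500°)
step 4: Δleader=(-19.000, -8.000, 17.000°), disengaged; cmd=(0,0,0) → follower holds at (14.000, -90.000, 50.500°)
step 5: Δleader=(4.000, 10.000, 1.000°), engaged; cmd=(5.000, 38.000, -0.500°) → follower=(19.000, -52.000, 50.000°)
step 6: Δleader=(14.000, 0.000, 6.000°), engaged; cmd=(15.000, -2.000, 7.000°) → follower=(34.000, -54.000, 57.000°)
step 7: Δleader=(2.000, 2.000, 34.000°), disengaged; cmd=(0,0,0) → follower holds at (34.000, -54.000, 57.000°)

29.000 -72.000 46.500
29.000 -72.000 46.500
29.000 -72.000 46.500
14.000 -90.000 50.500
14.000 -90.000 50.500
19.000 -52.000 50.000
34.000 -54.000 57.000
34.000 -54.000 57.000


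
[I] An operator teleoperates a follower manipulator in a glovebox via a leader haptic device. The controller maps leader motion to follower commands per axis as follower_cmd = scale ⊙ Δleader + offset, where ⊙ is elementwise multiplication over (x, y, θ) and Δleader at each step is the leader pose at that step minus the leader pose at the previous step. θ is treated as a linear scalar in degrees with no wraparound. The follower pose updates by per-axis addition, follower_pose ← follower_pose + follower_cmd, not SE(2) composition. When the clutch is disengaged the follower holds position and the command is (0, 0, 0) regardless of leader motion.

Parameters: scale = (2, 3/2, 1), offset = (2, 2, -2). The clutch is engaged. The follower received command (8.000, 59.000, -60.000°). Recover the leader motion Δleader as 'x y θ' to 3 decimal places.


axis x: (8.000 − 2) / (2) = 3.000
axis y: (59.000 − 2) / (3/2) = 38.000
axis θ: (-60.000 − -2) / (1) = -58.000

3.000 38.000 -58.000


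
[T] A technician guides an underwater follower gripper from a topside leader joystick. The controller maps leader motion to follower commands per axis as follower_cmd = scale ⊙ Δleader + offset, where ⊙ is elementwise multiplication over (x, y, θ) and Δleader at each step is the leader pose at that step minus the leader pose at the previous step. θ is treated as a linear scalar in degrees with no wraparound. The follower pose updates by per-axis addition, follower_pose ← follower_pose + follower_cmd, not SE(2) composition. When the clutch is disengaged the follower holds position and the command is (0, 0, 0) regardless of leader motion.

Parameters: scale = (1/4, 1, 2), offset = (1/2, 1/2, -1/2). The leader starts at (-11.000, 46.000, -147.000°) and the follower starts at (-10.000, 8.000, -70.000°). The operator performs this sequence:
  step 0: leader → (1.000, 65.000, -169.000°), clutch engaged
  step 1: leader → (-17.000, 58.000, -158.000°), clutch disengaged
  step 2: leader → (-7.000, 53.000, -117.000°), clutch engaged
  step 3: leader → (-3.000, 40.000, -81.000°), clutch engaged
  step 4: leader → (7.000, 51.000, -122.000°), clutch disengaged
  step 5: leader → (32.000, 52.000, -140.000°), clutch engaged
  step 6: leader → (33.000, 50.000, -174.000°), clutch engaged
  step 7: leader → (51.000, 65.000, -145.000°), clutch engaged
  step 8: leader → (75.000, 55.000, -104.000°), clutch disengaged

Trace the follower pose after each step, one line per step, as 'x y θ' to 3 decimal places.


step 0: Δleader=(12.000, 19.000, -22.000°), engaged; cmd=(3.500, 19.500, -44.500°) → follower=(-6.500, 27.500, -114.500°)
step 1: Δleader=(-18.000, -7.000, 11.000°), disengaged; cmd=(0,0,0) → follower holds at (-6.500, 27.500, -114.500°)
step 2: Δleader=(10.000, -5.000, 41.000°), engaged; cmd=(3.000, -4.500, 81.500°) → follower=(-3.500, 23.000, -33.000°)
step 3: Δleader=(4.000, -13.000, 36.000°), engaged; cmd=(1.500, -12.500, 71.500°) → follower=(-2.000, 10.500, 38.500°)
step 4: Δleader=(10.000, 11.000, -41.000°), disengaged; cmd=(0,0,0) → follower holds at (-2.000, 10.500, 38.500°)
step 5: Δleader=(25.000, 1.000, -18.000°), engaged; cmd=(6.750, 1.500, -36.500°) → follower=(4.750, 12.000, 2.000°)
step 6: Δleader=(1.000, -2.000, -34.000°), engaged; cmd=(0.750, -1.500, -68.500°) → follower=(5.500, 10.500, -66.500°)
step 7: Δleader=(18.000, 15.000, 29.000°), engaged; cmd=(5.000, 15.500, 57.500°) → follower=(10.500, 26.000, -9.000°)
step 8: Δleader=(24.000, -10.000, 41.000°), disengaged; cmd=(0,0,0) → follower holds at (10.500, 26.000, -9.000°)

-6.500 27.500 -114.500
-6.500 27.500 -114.500
-3.500 23.000 -33.000
-2.000 10.500 38.500
-2.000 10.500 38.500
4.750 12.000 2.000
5.500 10.500 -66.500
10.500 26.000 -9.000
10.500 26.000 -9.000


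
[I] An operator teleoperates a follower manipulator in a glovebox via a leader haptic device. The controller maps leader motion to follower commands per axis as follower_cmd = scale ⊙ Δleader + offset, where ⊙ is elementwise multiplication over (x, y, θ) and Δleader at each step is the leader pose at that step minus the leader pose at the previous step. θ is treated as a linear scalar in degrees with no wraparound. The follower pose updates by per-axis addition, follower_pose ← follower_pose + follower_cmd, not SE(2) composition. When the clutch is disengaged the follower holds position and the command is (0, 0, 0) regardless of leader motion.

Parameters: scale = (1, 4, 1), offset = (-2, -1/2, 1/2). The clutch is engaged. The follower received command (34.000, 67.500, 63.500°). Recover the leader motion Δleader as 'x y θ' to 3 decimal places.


axis x: (34.000 − -2) / (1) = 36.000
axis y: (67.500 − -1/2) / (4) = 17.000
axis θ: (63.500 − 1/2) / (1) = 63.000

36.000 17.000 63.000


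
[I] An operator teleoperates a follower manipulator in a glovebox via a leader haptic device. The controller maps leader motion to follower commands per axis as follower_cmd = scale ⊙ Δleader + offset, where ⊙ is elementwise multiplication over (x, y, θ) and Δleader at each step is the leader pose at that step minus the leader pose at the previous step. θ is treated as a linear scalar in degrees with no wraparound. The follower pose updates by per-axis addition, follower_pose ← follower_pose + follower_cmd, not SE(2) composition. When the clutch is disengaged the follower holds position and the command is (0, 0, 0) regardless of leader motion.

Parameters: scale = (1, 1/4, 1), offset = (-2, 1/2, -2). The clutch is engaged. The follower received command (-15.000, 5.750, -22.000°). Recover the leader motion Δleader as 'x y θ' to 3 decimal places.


-13.000 21.000 -20.000

axis x: (-15.000 − -2) / (1) = -13.000
axis y: (5.750 − 1/2) / (1/4) = 21.000
axis θ: (-22.000 − -2) / (1) = -20.000


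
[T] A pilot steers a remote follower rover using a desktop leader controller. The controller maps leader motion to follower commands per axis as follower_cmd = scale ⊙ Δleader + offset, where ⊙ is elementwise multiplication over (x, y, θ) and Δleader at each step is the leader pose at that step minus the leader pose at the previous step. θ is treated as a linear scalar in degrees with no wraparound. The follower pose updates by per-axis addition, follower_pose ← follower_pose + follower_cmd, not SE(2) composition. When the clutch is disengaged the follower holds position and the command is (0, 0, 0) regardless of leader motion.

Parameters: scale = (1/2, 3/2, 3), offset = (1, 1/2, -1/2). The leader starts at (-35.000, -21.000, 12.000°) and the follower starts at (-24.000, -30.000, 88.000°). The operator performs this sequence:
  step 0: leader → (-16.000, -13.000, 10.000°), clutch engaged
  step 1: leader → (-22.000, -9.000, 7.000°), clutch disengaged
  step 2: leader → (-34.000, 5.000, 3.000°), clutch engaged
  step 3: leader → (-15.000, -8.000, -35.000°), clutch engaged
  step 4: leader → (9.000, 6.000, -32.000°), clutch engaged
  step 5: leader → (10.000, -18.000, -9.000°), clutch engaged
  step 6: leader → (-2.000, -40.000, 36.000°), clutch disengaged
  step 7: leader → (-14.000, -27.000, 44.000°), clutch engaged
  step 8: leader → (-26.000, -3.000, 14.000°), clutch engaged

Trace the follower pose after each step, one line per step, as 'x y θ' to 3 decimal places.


-13.500 -17.500 81.500
-13.500 -17.500 81.500
-18.500 4.000 69.000
-8.000 -15.000 -45.500
5.000 6.500 -37.000
6.500 -29.000 31.500
6.500 -29.000 31.500
1.500 -9.000 55.000
-3.500 27.500 -35.500

step 0: Δleader=(19.000, 8.000, -2.000°), engaged; cmd=(10.500, 12.500, -6.500°) → follower=(-13.500, -17.500, 81.500°)
step 1: Δleader=(-6.000, 4.000, -3.000°), disengaged; cmd=(0,0,0) → follower holds at (-13.500, -17.500, 81.500°)
step 2: Δleader=(-12.000, 14.000, -4.000°), engaged; cmd=(-5.000, 21.500, -12.500°) → follower=(-18.500, 4.000, 69.000°)
step 3: Δleader=(19.000, -13.000, -38.000°), engaged; cmd=(10.500, -19.000, -114.500°) → follower=(-8.000, -15.000, -45.500°)
step 4: Δleader=(24.000, 14.000, 3.000°), engaged; cmd=(13.000, 21.500, 8.500°) → follower=(5.000, 6.500, -37.000°)
step 5: Δleader=(1.000, -24.000, 23.000°), engaged; cmd=(1.500, -35.500, 68.500°) → follower=(6.500, -29.000, 31.500°)
step 6: Δleader=(-12.000, -22.000, 45.000°), disengaged; cmd=(0,0,0) → follower holds at (6.500, -29.000, 31.500°)
step 7: Δleader=(-12.000, 13.000, 8.000°), engaged; cmd=(-5.000, 20.000, 23.500°) → follower=(1.500, -9.000, 55.000°)
step 8: Δleader=(-12.000, 24.000, -30.000°), engaged; cmd=(-5.000, 36.500, -90.500°) → follower=(-3.500, 27.500, -35.500°)


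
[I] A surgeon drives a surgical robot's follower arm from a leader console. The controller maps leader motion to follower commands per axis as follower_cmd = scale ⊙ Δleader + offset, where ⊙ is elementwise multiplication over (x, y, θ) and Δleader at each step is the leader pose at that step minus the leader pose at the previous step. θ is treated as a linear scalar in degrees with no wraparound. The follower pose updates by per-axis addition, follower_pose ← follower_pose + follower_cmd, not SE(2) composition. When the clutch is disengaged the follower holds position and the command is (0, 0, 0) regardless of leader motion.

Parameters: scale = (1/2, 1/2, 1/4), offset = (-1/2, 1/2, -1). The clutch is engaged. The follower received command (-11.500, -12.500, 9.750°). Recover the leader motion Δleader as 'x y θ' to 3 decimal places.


-22.000 -26.000 43.000

axis x: (-11.500 − -1/2) / (1/2) = -22.000
axis y: (-12.500 − 1/2) / (1/2) = -26.000
axis θ: (9.750 − -1) / (1/4) = 43.000


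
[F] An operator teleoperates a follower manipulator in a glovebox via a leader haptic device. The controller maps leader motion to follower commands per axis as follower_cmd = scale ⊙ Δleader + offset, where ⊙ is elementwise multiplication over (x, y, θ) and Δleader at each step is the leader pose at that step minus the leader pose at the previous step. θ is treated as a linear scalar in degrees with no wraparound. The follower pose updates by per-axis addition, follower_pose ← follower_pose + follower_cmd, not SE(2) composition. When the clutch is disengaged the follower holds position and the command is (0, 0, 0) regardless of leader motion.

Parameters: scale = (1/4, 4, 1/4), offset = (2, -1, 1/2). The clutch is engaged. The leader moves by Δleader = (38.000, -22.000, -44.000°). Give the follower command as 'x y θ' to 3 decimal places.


axis x: 1/4·38.000 + 2 = 11.500
axis y: 4·-22.000 + -1 = -89.000
axis θ: 1/4·-44.000 + 1/2 = -10.500

11.500 -89.000 -10.500


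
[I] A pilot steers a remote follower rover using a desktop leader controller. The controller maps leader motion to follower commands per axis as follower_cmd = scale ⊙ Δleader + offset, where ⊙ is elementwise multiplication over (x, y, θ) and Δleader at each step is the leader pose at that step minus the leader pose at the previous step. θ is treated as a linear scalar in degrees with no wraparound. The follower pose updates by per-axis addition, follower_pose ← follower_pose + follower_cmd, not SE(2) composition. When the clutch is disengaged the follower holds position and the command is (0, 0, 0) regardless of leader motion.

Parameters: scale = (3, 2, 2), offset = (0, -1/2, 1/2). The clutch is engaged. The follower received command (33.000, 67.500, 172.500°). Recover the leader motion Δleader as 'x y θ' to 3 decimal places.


axis x: (33.000 − 0) / (3) = 11.000
axis y: (67.500 − -1/2) / (2) = 34.000
axis θ: (172.500 − 1/2) / (2) = 86.000

11.000 34.000 86.000


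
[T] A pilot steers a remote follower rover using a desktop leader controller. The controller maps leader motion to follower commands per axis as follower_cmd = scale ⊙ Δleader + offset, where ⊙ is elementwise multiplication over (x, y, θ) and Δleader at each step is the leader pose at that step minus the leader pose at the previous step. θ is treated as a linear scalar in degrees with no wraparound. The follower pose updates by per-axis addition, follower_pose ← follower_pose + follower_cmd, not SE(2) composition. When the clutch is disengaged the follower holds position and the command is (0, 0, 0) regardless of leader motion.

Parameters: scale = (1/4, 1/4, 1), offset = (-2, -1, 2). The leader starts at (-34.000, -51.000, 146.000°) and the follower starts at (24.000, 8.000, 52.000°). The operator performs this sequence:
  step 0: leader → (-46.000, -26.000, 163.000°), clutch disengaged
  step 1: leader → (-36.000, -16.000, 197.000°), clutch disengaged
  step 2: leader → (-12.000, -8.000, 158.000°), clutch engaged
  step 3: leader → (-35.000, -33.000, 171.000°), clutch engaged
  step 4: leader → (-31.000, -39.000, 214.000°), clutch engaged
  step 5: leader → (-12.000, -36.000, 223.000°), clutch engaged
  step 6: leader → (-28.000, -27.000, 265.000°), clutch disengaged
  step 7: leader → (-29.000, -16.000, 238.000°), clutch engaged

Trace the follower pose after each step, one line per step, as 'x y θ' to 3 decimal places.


step 0: Δleader=(-12.000, 25.000, 17.000°), disengaged; cmd=(0,0,0) → follower holds at (24.000, 8.000, 52.000°)
step 1: Δleader=(10.000, 10.000, 34.000°), disengaged; cmd=(0,0,0) → follower holds at (24.000, 8.000, 52.000°)
step 2: Δleader=(24.000, 8.000, -39.000°), engaged; cmd=(4.000, 1.000, -37.000°) → follower=(28.000, 9.000, 15.000°)
step 3: Δleader=(-23.000, -25.000, 13.000°), engaged; cmd=(-7.750, -7.250, 15.000°) → follower=(20.250, 1.750, 30.000°)
step 4: Δleader=(4.000, -6.000, 43.000°), engaged; cmd=(-1.000, -2.500, 45.000°) → follower=(19.250, -0.750, 75.000°)
step 5: Δleader=(19.000, 3.000, 9.000°), engaged; cmd=(2.750, -0.250, 11.000°) → follower=(22.000, -1.000, 86.000°)
step 6: Δleader=(-16.000, 9.000, 42.000°), disengaged; cmd=(0,0,0) → follower holds at (22.000, -1.000, 86.000°)
step 7: Δleader=(-1.000, 11.000, -27.000°), engaged; cmd=(-2.250, 1.750, -25.000°) → follower=(19.750, 0.750, 61.000°)

24.000 8.000 52.000
24.000 8.000 52.000
28.000 9.000 15.000
20.250 1.750 30.000
19.250 -0.750 75.000
22.000 -1.000 86.000
22.000 -1.000 86.000
19.750 0.750 61.000


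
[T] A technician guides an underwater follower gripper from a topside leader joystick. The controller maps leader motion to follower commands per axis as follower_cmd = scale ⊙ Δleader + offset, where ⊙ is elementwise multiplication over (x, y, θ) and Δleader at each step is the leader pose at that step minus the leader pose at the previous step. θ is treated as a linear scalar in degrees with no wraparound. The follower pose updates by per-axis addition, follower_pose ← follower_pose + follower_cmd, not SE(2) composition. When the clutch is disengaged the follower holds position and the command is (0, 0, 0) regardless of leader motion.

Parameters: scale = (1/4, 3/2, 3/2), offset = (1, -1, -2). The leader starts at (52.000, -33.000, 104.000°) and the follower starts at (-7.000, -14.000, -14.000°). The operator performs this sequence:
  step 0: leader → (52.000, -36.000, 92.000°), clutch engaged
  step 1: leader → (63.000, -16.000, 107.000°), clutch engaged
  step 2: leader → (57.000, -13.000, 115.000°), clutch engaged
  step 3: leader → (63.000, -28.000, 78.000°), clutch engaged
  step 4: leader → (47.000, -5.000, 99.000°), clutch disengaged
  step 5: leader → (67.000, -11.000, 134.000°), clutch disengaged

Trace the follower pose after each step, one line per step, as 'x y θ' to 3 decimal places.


step 0: Δleader=(0.000, -3.000, -12.000°), engaged; cmd=(1.000, -5.500, -20.000°) → follower=(-6.000, -19.500, -34.000°)
step 1: Δleader=(11.000, 20.000, 15.000°), engaged; cmd=(3.750, 29.000, 20.500°) → follower=(-2.250, 9.500, -13.500°)
step 2: Δleader=(-6.000, 3.000, 8.000°), engaged; cmd=(-0.500, 3.500, 10.000°) → follower=(-2.750, 13.000, -3.500°)
step 3: Δleader=(6.000, -15.000, -37.000°), engaged; cmd=(2.500, -23.500, -57.500°) → follower=(-0.250, -10.500, -61.000°)
step 4: Δleader=(-16.000, 23.000, 21.000°), disengaged; cmd=(0,0,0) → follower holds at (-0.250, -10.500, -61.000°)
step 5: Δleader=(20.000, -6.000, 35.000°), disengaged; cmd=(0,0,0) → follower holds at (-0.250, -10.500, -61.000°)

-6.000 -19.500 -34.000
-2.250 9.500 -13.500
-2.750 13.000 -3.500
-0.250 -10.500 -61.000
-0.250 -10.500 -61.000
-0.250 -10.500 -61.000


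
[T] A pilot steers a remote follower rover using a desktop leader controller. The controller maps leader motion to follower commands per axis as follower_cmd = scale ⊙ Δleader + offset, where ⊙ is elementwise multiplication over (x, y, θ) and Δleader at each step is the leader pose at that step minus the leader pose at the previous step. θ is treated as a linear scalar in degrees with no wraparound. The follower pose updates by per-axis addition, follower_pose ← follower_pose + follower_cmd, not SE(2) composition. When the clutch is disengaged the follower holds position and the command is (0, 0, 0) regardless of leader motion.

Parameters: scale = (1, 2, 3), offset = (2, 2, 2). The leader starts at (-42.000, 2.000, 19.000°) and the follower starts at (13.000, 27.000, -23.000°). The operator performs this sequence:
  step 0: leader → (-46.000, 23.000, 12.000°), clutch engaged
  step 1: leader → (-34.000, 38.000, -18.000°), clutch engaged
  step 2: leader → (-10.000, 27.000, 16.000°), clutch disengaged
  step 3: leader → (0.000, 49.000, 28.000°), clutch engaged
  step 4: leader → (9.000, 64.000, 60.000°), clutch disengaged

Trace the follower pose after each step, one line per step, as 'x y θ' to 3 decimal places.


step 0: Δleader=(-4.000, 21.000, -7.000°), engaged; cmd=(-2.000, 44.000, -19.000°) → follower=(11.000, 71.000, -42.000°)
step 1: Δleader=(12.000, 15.000, -30.000°), engaged; cmd=(14.000, 32.000, -88.000°) → follower=(25.000, 103.000, -130.000°)
step 2: Δleader=(24.000, -11.000, 34.000°), disengaged; cmd=(0,0,0) → follower holds at (25.000, 103.000, -130.000°)
step 3: Δleader=(10.000, 22.000, 12.000°), engaged; cmd=(12.000, 46.000, 38.000°) → follower=(37.000, 149.000, -92.000°)
step 4: Δleader=(9.000, 15.000, 32.000°), disengaged; cmd=(0,0,0) → follower holds at (37.000, 149.000, -92.000°)

11.000 71.000 -42.000
25.000 103.000 -130.000
25.000 103.000 -130.000
37.000 149.000 -92.000
37.000 149.000 -92.000


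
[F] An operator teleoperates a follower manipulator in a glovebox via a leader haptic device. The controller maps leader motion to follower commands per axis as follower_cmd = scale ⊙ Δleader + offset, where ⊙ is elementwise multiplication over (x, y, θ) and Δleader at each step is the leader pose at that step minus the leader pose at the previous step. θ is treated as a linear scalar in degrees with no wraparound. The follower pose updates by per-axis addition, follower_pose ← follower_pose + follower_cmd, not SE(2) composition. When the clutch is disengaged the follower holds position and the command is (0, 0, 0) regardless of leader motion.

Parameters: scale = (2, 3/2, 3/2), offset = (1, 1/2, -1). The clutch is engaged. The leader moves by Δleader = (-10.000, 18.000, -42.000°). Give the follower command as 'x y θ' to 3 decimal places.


axis x: 2·-10.000 + 1 = -19.000
axis y: 3/2·18.000 + 1/2 = 27.500
axis θ: 3/2·-42.000 + -1 = -64.000

-19.000 27.500 -64.000


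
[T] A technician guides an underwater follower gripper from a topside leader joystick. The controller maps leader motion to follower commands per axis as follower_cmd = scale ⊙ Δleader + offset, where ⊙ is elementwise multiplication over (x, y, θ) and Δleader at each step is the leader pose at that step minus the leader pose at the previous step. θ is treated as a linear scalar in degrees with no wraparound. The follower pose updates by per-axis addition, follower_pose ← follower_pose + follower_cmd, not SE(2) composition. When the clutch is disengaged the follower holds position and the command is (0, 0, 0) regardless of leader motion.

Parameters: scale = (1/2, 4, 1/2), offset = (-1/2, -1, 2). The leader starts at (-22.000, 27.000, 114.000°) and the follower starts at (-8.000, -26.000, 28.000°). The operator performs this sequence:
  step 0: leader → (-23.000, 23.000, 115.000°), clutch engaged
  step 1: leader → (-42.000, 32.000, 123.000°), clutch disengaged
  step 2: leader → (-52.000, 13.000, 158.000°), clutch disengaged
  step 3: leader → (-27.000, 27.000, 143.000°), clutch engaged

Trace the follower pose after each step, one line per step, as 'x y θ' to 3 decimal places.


step 0: Δleader=(-1.000, -4.000, 1.000°), engaged; cmd=(-1.000, -17.000, 2.500°) → follower=(-9.000, -43.000, 30.500°)
step 1: Δleader=(-19.000, 9.000, 8.000°), disengaged; cmd=(0,0,0) → follower holds at (-9.000, -43.000, 30.500°)
step 2: Δleader=(-10.000, -19.000, 35.000°), disengaged; cmd=(0,0,0) → follower holds at (-9.000, -43.000, 30.500°)
step 3: Δleader=(25.000, 14.000, -15.000°), engaged; cmd=(12.000, 55.000, -5.500°) → follower=(3.000, 12.000, 25.000°)

-9.000 -43.000 30.500
-9.000 -43.000 30.500
-9.000 -43.000 30.500
3.000 12.000 25.000


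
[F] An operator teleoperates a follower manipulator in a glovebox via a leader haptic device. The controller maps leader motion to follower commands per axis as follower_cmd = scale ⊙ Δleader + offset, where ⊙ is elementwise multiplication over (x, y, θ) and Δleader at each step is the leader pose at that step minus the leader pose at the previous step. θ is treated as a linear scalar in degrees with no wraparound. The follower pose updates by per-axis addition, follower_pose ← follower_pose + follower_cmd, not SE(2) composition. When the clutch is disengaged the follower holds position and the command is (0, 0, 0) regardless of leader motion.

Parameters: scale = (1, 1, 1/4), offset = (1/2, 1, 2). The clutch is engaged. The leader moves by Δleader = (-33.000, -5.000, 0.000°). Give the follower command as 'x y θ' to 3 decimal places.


axis x: 1·-33.000 + 1/2 = -32.500
axis y: 1·-5.000 + 1 = -4.000
axis θ: 1/4·0.000 + 2 = 2.000

-32.500 -4.000 2.000


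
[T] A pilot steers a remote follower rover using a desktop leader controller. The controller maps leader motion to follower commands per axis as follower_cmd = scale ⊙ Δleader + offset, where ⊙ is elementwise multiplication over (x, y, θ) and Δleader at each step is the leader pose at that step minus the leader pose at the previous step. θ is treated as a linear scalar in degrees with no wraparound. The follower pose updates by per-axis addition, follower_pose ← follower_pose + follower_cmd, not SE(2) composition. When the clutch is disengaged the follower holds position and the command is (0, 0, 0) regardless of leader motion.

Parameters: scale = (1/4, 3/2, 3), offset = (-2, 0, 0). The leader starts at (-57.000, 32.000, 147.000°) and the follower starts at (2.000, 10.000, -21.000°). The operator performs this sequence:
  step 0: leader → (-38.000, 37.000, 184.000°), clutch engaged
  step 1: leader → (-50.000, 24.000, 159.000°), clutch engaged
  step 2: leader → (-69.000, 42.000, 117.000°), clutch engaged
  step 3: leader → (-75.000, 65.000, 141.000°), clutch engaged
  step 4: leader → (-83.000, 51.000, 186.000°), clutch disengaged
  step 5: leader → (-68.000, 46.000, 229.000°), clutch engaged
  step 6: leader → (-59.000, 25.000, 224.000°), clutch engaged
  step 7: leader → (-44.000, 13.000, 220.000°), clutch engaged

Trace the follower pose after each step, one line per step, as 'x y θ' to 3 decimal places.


4.750 17.500 90.000
-0.250 -2.000 15.000
-7.000 25.000 -111.000
-10.500 59.500 -39.000
-10.500 59.500 -39.000
-8.750 52.000 90.000
-8.500 20.500 75.000
-6.750 2.500 63.000

step 0: Δleader=(19.000, 5.000, 37.000°), engaged; cmd=(2.750, 7.500, 111.000°) → follower=(4.750, 17.500, 90.000°)
step 1: Δleader=(-12.000, -13.000, -25.000°), engaged; cmd=(-5.000, -19.500, -75.000°) → follower=(-0.250, -2.000, 15.000°)
step 2: Δleader=(-19.000, 18.000, -42.000°), engaged; cmd=(-6.750, 27.000, -126.000°) → follower=(-7.000, 25.000, -111.000°)
step 3: Δleader=(-6.000, 23.000, 24.000°), engaged; cmd=(-3.500, 34.500, 72.000°) → follower=(-10.500, 59.500, -39.000°)
step 4: Δleader=(-8.000, -14.000, 45.000°), disengaged; cmd=(0,0,0) → follower holds at (-10.500, 59.500, -39.000°)
step 5: Δleader=(15.000, -5.000, 43.000°), engaged; cmd=(1.750, -7.500, 129.000°) → follower=(-8.750, 52.000, 90.000°)
step 6: Δleader=(9.000, -21.000, -5.000°), engaged; cmd=(0.250, -31.500, -15.000°) → follower=(-8.500, 20.500, 75.000°)
step 7: Δleader=(15.000, -12.000, -4.000°), engaged; cmd=(1.750, -18.000, -12.000°) → follower=(-6.750, 2.500, 63.000°)


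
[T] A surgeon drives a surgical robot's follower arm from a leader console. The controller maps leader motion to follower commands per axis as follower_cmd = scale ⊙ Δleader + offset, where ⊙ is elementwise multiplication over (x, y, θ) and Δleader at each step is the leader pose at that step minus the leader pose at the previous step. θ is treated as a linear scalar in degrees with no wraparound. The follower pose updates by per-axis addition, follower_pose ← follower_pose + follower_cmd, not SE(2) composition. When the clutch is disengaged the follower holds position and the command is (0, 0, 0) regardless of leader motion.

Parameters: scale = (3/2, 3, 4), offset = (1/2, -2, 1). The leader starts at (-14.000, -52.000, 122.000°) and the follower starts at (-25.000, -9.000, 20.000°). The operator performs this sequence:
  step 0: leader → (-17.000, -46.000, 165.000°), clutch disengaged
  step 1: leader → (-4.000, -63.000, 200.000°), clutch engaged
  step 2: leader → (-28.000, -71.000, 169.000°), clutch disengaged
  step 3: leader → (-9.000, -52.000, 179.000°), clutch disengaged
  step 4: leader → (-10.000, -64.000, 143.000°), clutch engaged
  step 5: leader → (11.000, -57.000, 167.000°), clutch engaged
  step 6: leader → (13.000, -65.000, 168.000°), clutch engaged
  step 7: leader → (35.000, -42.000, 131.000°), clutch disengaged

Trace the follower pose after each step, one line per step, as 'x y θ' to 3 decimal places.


-25.000 -9.000 20.000
-5.000 -62.000 161.000
-5.000 -62.000 161.000
-5.000 -62.000 161.000
-6.000 -100.000 18.000
26.000 -81.000 115.000
29.500 -107.000 120.000
29.500 -107.000 120.000

step 0: Δleader=(-3.000, 6.000, 43.000°), disengaged; cmd=(0,0,0) → follower holds at (-25.000, -9.000, 20.000°)
step 1: Δleader=(13.000, -17.000, 35.000°), engaged; cmd=(20.000, -53.000, 141.000°) → follower=(-5.000, -62.000, 161.000°)
step 2: Δleader=(-24.000, -8.000, -31.000°), disengaged; cmd=(0,0,0) → follower holds at (-5.000, -62.000, 161.000°)
step 3: Δleader=(19.000, 19.000, 10.000°), disengaged; cmd=(0,0,0) → follower holds at (-5.000, -62.000, 161.000°)
step 4: Δleader=(-1.000, -12.000, -36.000°), engaged; cmd=(-1.000, -38.000, -143.000°) → follower=(-6.000, -100.000, 18.000°)
step 5: Δleader=(21.000, 7.000, 24.000°), engaged; cmd=(32.000, 19.000, 97.000°) → follower=(26.000, -81.000, 115.000°)
step 6: Δleader=(2.000, -8.000, 1.000°), engaged; cmd=(3.500, -26.000, 5.000°) → follower=(29.500, -107.000, 120.000°)
step 7: Δleader=(22.000, 23.000, -37.000°), disengaged; cmd=(0,0,0) → follower holds at (29.500, -107.000, 120.000°)


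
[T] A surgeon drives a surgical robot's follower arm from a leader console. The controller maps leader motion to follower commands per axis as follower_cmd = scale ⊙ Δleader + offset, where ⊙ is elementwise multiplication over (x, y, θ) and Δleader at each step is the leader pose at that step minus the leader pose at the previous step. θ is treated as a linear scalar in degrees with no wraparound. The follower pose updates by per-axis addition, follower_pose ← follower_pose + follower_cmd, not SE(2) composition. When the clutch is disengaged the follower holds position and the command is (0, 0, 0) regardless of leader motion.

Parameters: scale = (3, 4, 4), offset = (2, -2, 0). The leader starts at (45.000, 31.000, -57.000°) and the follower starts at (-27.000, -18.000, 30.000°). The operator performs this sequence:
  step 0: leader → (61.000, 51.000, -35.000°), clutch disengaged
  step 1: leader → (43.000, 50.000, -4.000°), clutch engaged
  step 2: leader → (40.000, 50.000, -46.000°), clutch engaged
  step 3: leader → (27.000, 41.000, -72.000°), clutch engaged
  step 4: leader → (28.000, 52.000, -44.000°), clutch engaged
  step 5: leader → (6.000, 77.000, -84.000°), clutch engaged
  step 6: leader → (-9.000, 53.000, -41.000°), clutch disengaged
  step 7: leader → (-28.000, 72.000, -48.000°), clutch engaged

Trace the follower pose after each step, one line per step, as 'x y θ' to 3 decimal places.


-27.000 -18.000 30.000
-79.000 -24.000 154.000
-86.000 -26.000 -14.000
-123.000 -64.000 -118.000
-118.000 -22.000 -6.000
-182.000 76.000 -166.000
-182.000 76.000 -166.000
-237.000 150.000 -194.000

step 0: Δleader=(16.000, 20.000, 22.000°), disengaged; cmd=(0,0,0) → follower holds at (-27.000, -18.000, 30.000°)
step 1: Δleader=(-18.000, -1.000, 31.000°), engaged; cmd=(-52.000, -6.000, 124.000°) → follower=(-79.000, -24.000, 154.000°)
step 2: Δleader=(-3.000, 0.000, -42.000°), engaged; cmd=(-7.000, -2.000, -168.000°) → follower=(-86.000, -26.000, -14.000°)
step 3: Δleader=(-13.000, -9.000, -26.000°), engaged; cmd=(-37.000, -38.000, -104.000°) → follower=(-123.000, -64.000, -118.000°)
step 4: Δleader=(1.000, 11.000, 28.000°), engaged; cmd=(5.000, 42.000, 112.000°) → follower=(-118.000, -22.000, -6.000°)
step 5: Δleader=(-22.000, 25.000, -40.000°), engaged; cmd=(-64.000, 98.000, -160.000°) → follower=(-182.000, 76.000, -166.000°)
step 6: Δleader=(-15.000, -24.000, 43.000°), disengaged; cmd=(0,0,0) → follower holds at (-182.000, 76.000, -166.000°)
step 7: Δleader=(-19.000, 19.000, -7.000°), engaged; cmd=(-55.000, 74.000, -28.000°) → follower=(-237.000, 150.000, -194.000°)


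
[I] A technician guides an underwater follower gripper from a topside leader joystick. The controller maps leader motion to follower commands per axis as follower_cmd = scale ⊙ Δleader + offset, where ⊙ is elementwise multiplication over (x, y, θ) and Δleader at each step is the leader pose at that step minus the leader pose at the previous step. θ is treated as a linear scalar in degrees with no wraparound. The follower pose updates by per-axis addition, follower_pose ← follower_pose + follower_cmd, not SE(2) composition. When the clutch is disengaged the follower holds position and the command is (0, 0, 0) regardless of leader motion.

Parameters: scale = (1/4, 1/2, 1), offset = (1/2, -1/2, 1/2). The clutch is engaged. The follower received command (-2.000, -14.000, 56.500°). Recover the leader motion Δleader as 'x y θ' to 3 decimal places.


-10.000 -27.000 56.000

axis x: (-2.000 − 1/2) / (1/4) = -10.000
axis y: (-14.000 − -1/2) / (1/2) = -27.000
axis θ: (56.500 − 1/2) / (1) = 56.000
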